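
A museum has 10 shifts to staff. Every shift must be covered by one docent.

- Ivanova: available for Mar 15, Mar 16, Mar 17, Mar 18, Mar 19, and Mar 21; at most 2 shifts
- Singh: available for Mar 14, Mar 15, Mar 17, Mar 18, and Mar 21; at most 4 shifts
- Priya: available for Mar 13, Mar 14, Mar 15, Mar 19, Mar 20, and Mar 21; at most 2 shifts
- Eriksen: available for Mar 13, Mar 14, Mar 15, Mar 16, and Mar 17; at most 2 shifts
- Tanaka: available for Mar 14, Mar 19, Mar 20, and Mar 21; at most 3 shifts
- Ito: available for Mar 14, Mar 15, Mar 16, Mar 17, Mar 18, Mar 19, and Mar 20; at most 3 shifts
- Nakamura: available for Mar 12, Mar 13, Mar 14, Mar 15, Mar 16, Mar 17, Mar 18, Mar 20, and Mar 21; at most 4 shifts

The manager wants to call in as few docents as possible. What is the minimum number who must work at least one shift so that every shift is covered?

10 slots to fill and no one can take more than 4, so at least ⌈10/4⌉ = 3 docents are needed.
Ivanova, Singh, and Nakamura alone can cover everything: Mar 12→Nakamura, Mar 13→Nakamura, Mar 14→Singh, Mar 15→Singh, Mar 16→Ivanova, Mar 17→Singh, Mar 18→Singh, Mar 19→Ivanova, Mar 20→Nakamura, Mar 21→Nakamura.

3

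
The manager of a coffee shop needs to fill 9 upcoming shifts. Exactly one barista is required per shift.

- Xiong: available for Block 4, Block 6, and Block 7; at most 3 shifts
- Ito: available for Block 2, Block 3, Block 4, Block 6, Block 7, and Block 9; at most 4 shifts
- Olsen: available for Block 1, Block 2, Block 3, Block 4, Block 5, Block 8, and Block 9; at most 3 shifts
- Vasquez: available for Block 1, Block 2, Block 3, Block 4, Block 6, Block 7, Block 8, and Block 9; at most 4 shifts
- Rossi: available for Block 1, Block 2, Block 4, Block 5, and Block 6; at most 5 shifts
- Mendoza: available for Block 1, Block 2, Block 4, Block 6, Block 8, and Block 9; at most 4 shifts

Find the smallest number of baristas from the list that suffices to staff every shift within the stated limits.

2

9 slots to fill and no one can take more than 5, so at least ⌈9/5⌉ = 2 baristas are needed.
Vasquez and Rossi alone can cover everything: Block 1→Rossi, Block 2→Rossi, Block 3→Vasquez, Block 4→Rossi, Block 5→Rossi, Block 6→Rossi, Block 7→Vasquez, Block 8→Vasquez, Block 9→Vasquez.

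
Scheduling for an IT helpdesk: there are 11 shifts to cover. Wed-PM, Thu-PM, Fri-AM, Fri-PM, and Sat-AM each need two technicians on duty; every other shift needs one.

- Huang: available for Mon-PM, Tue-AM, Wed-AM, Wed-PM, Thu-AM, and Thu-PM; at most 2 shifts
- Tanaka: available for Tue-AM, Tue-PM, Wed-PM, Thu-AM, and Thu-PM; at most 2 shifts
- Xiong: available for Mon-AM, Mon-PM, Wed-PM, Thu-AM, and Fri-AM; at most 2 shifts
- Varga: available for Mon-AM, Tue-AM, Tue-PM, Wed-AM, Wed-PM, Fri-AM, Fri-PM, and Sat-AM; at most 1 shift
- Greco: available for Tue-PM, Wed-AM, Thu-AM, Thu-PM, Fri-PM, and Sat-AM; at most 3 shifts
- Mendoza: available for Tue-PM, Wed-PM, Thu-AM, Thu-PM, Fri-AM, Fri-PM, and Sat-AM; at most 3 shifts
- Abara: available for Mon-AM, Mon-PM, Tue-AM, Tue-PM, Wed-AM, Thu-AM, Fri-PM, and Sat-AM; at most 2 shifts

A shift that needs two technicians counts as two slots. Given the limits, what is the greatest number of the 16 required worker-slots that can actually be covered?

Total capacity across all technicians is 2+2+2+1+3+3+2 = 15, and 16 slots are needed, so at most 15 can be filled.
An assignment achieving 15: Mon-AM→Xiong, Mon-PM→Huang, Tue-AM→Huang, Tue-PM→Tanaka, Wed-AM→Greco, Wed-PM→Mendoza, Thu-AM→Abara, Thu-PM→Tanaka+Greco, Fri-AM→Xiong+Varga, Fri-PM→Greco+Mendoza, Sat-AM→Mendoza+Abara.
Loads: Huang 2/2, Tanaka 2/2, Xiong 2/2, Varga 1/1, Greco 3/3, Mendoza 3/3, Abara 2/2.

15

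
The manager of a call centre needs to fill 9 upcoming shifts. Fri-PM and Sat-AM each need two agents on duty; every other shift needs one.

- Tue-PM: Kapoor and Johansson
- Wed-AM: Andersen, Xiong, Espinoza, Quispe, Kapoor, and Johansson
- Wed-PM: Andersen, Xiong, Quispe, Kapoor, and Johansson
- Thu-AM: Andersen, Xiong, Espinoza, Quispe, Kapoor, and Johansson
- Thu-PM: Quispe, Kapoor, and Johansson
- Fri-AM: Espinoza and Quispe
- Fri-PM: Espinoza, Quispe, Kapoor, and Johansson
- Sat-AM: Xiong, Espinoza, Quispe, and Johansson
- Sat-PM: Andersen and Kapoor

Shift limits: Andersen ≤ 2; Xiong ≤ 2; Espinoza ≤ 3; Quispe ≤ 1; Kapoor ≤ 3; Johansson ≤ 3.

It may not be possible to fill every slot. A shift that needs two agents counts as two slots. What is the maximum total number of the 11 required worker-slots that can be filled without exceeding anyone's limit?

11

Total capacity across all agents is 2+2+3+1+3+3 = 14, and 11 slots are needed, so at most 11 can be filled.
An assignment achieving 11: Tue-PM→Kapoor, Wed-AM→Xiong, Wed-PM→Andersen, Thu-AM→Kapoor, Thu-PM→Quispe, Fri-AM→Espinoza, Fri-PM→Espinoza+Kapoor, Sat-AM→Xiong+Espinoza, Sat-PM→Andersen.
Loads: Andersen 2/2, Xiong 2/2, Espinoza 3/3, Quispe 1/1, Kapoor 3/3, Johansson 0/3.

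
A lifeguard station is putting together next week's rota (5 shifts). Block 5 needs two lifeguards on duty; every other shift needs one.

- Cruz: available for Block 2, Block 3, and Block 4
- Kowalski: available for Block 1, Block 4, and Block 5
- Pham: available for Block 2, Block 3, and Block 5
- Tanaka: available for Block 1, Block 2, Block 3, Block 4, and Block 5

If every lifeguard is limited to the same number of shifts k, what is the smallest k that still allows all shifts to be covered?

With 4 lifeguards and 6 worker-slots to fill, someone must work at least ⌈6/4⌉ = 2 shifts, so k ≥ 2.
k = 2 works: Block 1→Kowalski, Block 2→Cruz, Block 3→Cruz, Block 4→Kowalski, Block 5→Pham+Tanaka.
Loads: Cruz 2, Kowalski 2, Pham 1, Tanaka 1 — all ≤ 2.

2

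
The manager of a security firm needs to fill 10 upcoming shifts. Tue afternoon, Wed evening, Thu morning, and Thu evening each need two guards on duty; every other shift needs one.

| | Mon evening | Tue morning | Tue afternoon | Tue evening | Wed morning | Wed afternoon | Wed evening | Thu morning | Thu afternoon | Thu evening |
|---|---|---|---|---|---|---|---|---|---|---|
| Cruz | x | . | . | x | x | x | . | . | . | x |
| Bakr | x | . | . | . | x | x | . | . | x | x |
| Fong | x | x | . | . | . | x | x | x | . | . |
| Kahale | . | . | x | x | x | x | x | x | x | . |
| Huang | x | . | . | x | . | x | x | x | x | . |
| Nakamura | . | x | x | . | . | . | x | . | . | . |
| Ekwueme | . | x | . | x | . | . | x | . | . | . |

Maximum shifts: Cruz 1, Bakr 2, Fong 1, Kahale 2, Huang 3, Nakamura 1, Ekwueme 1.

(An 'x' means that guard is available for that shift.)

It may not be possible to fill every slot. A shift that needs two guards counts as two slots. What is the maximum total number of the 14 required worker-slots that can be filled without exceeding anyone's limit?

11

Total capacity across all guards is 1+2+1+2+3+1+1 = 11, and 14 slots are needed, so at most 11 can be filled.
An assignment achieving 11: Mon evening→Huang, Tue morning→Fong, Tue afternoon→Kahale+Nakamura, Tue evening→Ekwueme, Wed morning→Bakr, Thu morning→Kahale+Huang, Thu afternoon→Huang, Thu evening→Cruz+Bakr.
Loads: Cruz 1/1, Bakr 2/2, Fong 1/1, Kahale 2/2, Huang 3/3, Nakamura 1/1, Ekwueme 1/1.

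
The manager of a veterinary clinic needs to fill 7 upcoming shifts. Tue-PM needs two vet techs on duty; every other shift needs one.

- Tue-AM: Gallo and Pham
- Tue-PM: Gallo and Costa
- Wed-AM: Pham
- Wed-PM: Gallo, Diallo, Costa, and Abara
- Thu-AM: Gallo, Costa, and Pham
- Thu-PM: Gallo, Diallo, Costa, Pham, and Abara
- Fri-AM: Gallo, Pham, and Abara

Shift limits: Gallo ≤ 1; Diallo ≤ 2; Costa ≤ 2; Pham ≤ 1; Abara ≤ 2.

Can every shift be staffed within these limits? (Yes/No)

No

Total capacity is 8 and 8 slots are needed, so capacity alone doesn't rule it out.
Shifts {Tue-AM, Tue-PM, Wed-AM} need 4 worker-slots in total, but the vet techs available for any of those shifts (Gallo, Costa, and Pham) can supply at most 3 among them. So no valid schedule exists.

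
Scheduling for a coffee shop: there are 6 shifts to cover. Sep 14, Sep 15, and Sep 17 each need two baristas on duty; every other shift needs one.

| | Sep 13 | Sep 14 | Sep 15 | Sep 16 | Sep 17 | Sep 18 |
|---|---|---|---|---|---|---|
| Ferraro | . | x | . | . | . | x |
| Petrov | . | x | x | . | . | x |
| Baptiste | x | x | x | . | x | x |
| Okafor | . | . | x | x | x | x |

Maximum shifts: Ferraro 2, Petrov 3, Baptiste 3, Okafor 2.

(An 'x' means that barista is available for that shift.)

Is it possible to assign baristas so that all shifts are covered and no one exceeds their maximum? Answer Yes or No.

Yes

Sep 13 can only be covered by Baptiste, so that assignment is forced.
Sep 16 can only be covered by Okafor, so that assignment is forced.
Sep 17 can only be covered by Baptiste and Okafor, so that assignment is forced.
One valid schedule: Sep 13→Baptiste, Sep 14→Ferraro+Petrov, Sep 15→Petrov+Baptiste, Sep 16→Okafor, Sep 17→Baptiste+Okafor, Sep 18→Ferraro.
Loads: Ferraro 2/2, Petrov 2/3, Baptiste 3/3, Okafor 2/2 — all within limits.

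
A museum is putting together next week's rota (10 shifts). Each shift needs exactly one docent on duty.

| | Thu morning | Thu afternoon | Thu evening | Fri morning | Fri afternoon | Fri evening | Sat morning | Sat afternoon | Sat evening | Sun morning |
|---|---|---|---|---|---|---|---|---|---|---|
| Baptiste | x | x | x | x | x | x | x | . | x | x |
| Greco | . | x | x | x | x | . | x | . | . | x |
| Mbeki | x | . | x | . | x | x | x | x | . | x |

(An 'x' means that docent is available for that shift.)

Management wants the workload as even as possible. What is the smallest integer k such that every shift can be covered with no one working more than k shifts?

With 3 docents and 10 worker-slots to fill, someone must work at least ⌈10/3⌉ = 4 shifts, so k ≥ 4.
k = 4 works: Thu morning→Baptiste, Thu afternoon→Baptiste, Thu evening→Greco, Fri morning→Baptiste, Fri afternoon→Greco, Fri evening→Mbeki, Sat morning→Greco, Sat afternoon→Mbeki, Sat evening→Baptiste, Sun morning→Greco.
Loads: Baptiste 4, Greco 4, Mbeki 2 — all ≤ 4.

4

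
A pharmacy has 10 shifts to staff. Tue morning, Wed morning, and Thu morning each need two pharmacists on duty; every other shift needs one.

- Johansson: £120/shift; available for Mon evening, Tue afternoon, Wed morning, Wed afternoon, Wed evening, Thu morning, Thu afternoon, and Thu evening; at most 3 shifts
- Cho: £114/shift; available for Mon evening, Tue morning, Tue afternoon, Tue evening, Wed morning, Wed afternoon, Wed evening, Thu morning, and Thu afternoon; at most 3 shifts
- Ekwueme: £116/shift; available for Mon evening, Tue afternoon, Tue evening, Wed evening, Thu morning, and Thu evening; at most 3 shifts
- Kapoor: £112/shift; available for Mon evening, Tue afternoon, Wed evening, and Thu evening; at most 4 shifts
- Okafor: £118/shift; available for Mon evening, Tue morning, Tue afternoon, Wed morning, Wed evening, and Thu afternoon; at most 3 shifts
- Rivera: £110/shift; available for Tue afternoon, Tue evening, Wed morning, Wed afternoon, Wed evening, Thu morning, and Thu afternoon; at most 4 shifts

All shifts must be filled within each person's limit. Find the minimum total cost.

Tue morning can only be covered by Cho and Okafor, so that assignment is forced.
Picking the cheapest available pharmacist for each shift independently would cost £1454, but that ignores the shift limits.
An optimal schedule: Mon evening→Kapoor, Tue morning→Cho+Okafor, Tue afternoon→Kapoor, Tue evening→Rivera, Wed morning→Rivera+Cho, Wed afternoon→Rivera, Wed evening→Kapoor, Thu morning→Cho+Ekwueme, Thu afternoon→Rivera, Thu evening→Kapoor.
Total: 112 + 114 + 118 + 112 + 110 + 110 + 114 + 110 + 112 + 114 + 116 + 110 + 112 = £1464.

£1464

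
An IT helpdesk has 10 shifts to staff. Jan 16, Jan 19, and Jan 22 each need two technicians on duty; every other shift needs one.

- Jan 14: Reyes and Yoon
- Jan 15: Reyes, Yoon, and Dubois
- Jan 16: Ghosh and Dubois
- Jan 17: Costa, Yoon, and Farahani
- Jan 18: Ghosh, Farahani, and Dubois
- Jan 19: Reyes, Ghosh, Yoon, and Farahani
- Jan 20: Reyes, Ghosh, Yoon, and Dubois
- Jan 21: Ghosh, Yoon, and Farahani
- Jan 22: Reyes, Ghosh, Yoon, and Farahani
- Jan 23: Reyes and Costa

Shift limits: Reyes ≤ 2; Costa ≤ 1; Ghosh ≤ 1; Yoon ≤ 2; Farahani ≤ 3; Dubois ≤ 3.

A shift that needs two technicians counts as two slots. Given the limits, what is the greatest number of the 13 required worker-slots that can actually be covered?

Total capacity across all technicians is 2+1+1+2+3+3 = 12, and 13 slots are needed, so at most 12 can be filled.
An assignment achieving 12: Jan 14→Reyes, Jan 15→Yoon, Jan 16→Ghosh+Dubois, Jan 17→Costa, Jan 18→Dubois, Jan 19→Yoon+Farahani, Jan 20→Dubois, Jan 21→Farahani, Jan 22→Farahani, Jan 23→Reyes.
Loads: Reyes 2/2, Costa 1/1, Ghosh 1/1, Yoon 2/2, Farahani 3/3, Dubois 3/3.

12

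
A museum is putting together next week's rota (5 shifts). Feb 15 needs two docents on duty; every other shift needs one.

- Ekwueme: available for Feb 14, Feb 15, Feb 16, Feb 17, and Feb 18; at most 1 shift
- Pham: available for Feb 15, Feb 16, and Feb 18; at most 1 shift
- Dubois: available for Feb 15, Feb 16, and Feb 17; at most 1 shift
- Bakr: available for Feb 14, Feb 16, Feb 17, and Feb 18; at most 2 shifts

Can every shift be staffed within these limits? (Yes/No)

Shifts {Feb 14, Feb 15, Feb 16, Feb 17, Feb 18} need 6 worker-slots in total, but the docents available for any of those shifts (Ekwueme, Pham, Dubois, and Bakr) can supply at most 5 among them. So no valid schedule exists.

No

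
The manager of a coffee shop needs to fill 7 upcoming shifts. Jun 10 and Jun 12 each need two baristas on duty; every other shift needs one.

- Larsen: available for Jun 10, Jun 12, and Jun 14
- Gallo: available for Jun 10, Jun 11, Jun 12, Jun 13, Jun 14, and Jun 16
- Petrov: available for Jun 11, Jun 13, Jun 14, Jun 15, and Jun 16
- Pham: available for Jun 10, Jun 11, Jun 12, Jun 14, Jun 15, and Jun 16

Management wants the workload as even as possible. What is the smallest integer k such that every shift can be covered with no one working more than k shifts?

With 4 baristas and 9 worker-slots to fill, someone must work at least ⌈9/4⌉ = 3 shifts, so k ≥ 3.
k = 3 works: Jun 10→Larsen+Gallo, Jun 11→Gallo, Jun 12→Larsen+Pham, Jun 13→Gallo, Jun 14→Larsen, Jun 15→Petrov, Jun 16→Petrov.
Loads: Larsen 3, Gallo 3, Petrov 2, Pham 1 — all ≤ 3.

3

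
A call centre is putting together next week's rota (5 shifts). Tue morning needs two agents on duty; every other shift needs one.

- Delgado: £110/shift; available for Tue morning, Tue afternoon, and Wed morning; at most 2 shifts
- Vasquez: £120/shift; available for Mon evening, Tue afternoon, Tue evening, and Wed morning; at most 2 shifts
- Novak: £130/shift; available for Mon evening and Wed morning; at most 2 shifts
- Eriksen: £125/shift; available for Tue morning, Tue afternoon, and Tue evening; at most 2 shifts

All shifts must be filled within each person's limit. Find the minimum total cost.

£710

Tue morning can only be covered by Delgado and Eriksen, so that assignment is forced.
Picking the cheapest available agent for each shift independently would cost £695, but that ignores the shift limits.
An optimal schedule: Mon evening→Vasquez, Tue morning→Delgado+Eriksen, Tue afternoon→Eriksen, Tue evening→Vasquez, Wed morning→Delgado.
Total: 120 + 110 + 125 + 125 + 120 + 110 = £710.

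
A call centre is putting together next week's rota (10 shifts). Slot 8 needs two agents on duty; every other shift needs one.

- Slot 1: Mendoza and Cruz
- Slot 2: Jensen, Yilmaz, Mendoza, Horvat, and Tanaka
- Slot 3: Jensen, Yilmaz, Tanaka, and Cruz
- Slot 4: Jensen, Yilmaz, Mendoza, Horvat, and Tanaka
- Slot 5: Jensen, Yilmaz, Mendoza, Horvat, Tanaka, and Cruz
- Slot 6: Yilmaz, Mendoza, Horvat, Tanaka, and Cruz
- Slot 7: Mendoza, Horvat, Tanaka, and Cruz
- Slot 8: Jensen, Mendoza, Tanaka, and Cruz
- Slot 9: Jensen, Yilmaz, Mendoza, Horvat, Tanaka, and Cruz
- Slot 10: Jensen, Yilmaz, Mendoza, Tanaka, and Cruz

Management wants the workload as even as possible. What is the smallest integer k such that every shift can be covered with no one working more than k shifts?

2

With 6 agents and 11 worker-slots to fill, someone must work at least ⌈11/6⌉ = 2 shifts, so k ≥ 2.
k = 2 works: Slot 1→Mendoza, Slot 2→Jensen, Slot 3→Jensen, Slot 4→Yilmaz, Slot 5→Horvat, Slot 6→Yilmaz, Slot 7→Mendoza, Slot 8→Tanaka+Cruz, Slot 9→Horvat, Slot 10→Tanaka.
Loads: Jensen 2, Yilmaz 2, Mendoza 2, Horvat 2, Tanaka 2, Cruz 1 — all ≤ 2.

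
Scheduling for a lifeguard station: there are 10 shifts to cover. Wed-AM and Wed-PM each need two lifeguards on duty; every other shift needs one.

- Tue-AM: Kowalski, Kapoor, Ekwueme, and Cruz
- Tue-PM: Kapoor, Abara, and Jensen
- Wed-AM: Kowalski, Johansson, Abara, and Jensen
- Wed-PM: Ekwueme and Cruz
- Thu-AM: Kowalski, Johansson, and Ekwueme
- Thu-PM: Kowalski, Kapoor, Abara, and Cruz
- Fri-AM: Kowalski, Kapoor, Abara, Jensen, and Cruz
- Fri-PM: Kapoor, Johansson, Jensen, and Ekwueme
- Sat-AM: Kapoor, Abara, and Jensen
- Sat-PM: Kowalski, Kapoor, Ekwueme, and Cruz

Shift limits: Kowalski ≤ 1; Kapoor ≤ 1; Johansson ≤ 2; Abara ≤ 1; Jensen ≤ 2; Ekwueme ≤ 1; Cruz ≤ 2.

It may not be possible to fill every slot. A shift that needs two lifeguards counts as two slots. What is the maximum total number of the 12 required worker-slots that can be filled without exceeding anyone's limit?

Total capacity across all lifeguards is 1+1+2+1+2+1+2 = 10, and 12 slots are needed, so at most 10 can be filled.
An assignment achieving 10: Tue-AM→Cruz, Tue-PM→Kapoor, Wed-AM→Johansson+Jensen, Wed-PM→Ekwueme+Cruz, Thu-AM→Kowalski, Fri-AM→Jensen, Fri-PM→Johansson, Sat-AM→Abara.
Loads: Kowalski 1/1, Kapoor 1/1, Johansson 2/2, Abara 1/1, Jensen 2/2, Ekwueme 1/1, Cruz 2/2.

10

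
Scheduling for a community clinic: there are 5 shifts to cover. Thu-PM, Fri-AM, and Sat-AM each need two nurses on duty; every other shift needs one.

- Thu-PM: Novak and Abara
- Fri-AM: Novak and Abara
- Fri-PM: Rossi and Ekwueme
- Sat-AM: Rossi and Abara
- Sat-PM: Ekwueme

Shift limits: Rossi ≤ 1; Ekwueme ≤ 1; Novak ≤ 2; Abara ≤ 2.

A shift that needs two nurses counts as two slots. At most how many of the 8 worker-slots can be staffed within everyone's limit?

6

Total capacity across all nurses is 1+1+2+2 = 6, and 8 slots are needed, so at most 6 can be filled.
An assignment achieving 6: Thu-PM→Novak+Abara, Fri-AM→Novak+Abara, Fri-PM→Rossi, Sat-PM→Ekwueme.
Loads: Rossi 1/1, Ekwueme 1/1, Novak 2/2, Abara 2/2.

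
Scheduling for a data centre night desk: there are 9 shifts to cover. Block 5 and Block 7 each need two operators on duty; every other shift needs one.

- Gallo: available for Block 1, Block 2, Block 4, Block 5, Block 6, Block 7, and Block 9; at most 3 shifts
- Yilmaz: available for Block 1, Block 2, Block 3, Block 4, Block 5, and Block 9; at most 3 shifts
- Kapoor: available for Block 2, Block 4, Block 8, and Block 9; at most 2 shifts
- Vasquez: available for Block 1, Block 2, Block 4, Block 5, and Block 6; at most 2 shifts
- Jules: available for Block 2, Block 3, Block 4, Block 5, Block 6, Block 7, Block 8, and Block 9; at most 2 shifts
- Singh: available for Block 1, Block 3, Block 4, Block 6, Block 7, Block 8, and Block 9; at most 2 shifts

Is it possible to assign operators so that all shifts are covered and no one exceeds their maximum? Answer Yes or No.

Yes

One valid schedule: Block 1→Gallo, Block 2→Yilmaz, Block 3→Yilmaz, Block 4→Kapoor, Block 5→Vasquez+Jules, Block 6→Gallo, Block 7→Gallo+Jules, Block 8→Kapoor, Block 9→Yilmaz.
Loads: Gallo 3/3, Yilmaz 3/3, Kapoor 2/2, Vasquez 1/2, Jules 2/2, Singh 0/2 — all within limits.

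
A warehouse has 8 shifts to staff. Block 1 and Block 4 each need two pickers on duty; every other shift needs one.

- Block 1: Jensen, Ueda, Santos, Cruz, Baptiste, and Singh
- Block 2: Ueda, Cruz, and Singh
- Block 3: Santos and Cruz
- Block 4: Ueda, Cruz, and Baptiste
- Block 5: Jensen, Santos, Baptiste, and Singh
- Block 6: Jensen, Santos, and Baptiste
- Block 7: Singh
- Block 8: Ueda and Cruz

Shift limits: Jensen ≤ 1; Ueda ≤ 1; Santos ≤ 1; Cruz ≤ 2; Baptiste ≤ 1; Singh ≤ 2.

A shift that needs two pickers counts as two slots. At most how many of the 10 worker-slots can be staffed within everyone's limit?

Total capacity across all pickers is 1+1+1+2+1+2 = 8, and 10 slots are needed, so at most 8 can be filled.
An assignment achieving 8: Block 2→Cruz, Block 3→Santos, Block 4→Cruz+Baptiste, Block 5→Singh, Block 6→Jensen, Block 7→Singh, Block 8→Ueda.
Loads: Jensen 1/1, Ueda 1/1, Santos 1/1, Cruz 2/2, Baptiste 1/1, Singh 2/2.

8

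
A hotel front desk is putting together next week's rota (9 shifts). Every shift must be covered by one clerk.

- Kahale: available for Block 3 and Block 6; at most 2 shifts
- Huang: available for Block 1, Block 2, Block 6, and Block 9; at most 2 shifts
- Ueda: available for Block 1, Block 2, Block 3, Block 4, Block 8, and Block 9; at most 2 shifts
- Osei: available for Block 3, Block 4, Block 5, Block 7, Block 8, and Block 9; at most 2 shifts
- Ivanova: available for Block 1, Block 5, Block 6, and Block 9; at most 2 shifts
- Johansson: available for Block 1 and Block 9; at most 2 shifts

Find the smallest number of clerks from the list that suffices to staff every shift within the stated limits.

9 slots to fill and no one can take more than 2, so at least ⌈9/2⌉ = 5 clerks are needed.
Kahale, Huang, Ueda, Osei, and Ivanova alone can cover everything: Block 1→Huang, Block 2→Huang, Block 3→Kahale, Block 4→Ueda, Block 5→Osei, Block 6→Kahale, Block 7→Osei, Block 8→Ueda, Block 9→Ivanova.

5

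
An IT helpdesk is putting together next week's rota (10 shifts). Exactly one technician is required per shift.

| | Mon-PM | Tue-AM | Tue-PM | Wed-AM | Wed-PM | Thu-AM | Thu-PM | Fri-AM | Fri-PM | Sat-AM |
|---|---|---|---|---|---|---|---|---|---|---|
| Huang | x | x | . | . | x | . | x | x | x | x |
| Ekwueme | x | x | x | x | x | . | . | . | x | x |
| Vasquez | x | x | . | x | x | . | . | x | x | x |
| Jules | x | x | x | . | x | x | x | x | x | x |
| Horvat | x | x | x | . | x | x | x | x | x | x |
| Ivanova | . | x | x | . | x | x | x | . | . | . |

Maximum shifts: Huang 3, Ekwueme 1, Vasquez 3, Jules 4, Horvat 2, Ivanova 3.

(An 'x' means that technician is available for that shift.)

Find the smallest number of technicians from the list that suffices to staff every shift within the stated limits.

3

10 slots to fill and no one can take more than 4, so at least ⌈10/4⌉ = 3 technicians are needed.
Huang, Vasquez, and Jules alone can cover everything: Mon-PM→Huang, Tue-AM→Huang, Tue-PM→Jules, Wed-AM→Vasquez, Wed-PM→Vasquez, Thu-AM→Jules, Thu-PM→Huang, Fri-AM→Vasquez, Fri-PM→Jules, Sat-AM→Jules.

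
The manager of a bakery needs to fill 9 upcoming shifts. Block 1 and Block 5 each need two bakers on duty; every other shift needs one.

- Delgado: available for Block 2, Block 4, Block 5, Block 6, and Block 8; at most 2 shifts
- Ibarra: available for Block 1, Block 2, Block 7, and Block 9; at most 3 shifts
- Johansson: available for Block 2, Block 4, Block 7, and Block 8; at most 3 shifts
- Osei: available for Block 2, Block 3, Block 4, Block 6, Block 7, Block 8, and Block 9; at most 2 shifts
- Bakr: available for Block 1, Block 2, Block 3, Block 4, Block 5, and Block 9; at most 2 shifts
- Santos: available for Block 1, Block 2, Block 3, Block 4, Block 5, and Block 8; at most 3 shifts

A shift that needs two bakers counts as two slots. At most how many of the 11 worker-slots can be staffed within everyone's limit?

Total capacity across all bakers is 2+3+3+2+2+3 = 15, and 11 slots are needed, so at most 11 can be filled.
An assignment achieving 11: Block 1→Ibarra+Bakr, Block 2→Johansson, Block 3→Osei, Block 4→Johansson, Block 5→Delgado+Bakr, Block 6→Delgado, Block 7→Ibarra, Block 8→Johansson, Block 9→Ibarra.
Loads: Delgado 2/2, Ibarra 3/3, Johansson 3/3, Osei 1/2, Bakr 2/2, Santos 0/3.

11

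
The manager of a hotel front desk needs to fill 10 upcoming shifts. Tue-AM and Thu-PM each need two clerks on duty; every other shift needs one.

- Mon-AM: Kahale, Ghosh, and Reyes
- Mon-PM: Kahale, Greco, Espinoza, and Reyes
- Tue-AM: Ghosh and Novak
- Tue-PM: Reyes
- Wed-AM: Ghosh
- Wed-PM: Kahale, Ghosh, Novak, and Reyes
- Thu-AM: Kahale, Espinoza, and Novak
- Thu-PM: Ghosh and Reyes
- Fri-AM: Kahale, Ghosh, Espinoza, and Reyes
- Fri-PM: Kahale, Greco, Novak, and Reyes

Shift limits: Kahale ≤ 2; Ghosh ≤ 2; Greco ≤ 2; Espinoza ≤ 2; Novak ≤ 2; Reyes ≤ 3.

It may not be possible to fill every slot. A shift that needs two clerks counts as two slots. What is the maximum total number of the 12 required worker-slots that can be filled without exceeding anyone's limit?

11

Total capacity across all clerks is 2+2+2+2+2+3 = 13, and 12 slots are needed, so at most 12 can be filled.
Shifts {Tue-AM, Wed-AM, Thu-PM} need 5 slots but only Ghosh, Novak, and Reyes are available for them, supplying at most 4 — so at least 1 slot must go unfilled.
An assignment achieving 11: Mon-AM→Kahale, Mon-PM→Greco, Tue-AM→Ghosh+Novak, Tue-PM→Reyes, Wed-AM→Ghosh, Wed-PM→Novak, Thu-AM→Kahale, Thu-PM→Reyes, Fri-AM→Espinoza, Fri-PM→Greco.
Loads: Kahale 2/2, Ghosh 2/2, Greco 2/2, Espinoza 1/2, Novak 2/2, Reyes 2/3.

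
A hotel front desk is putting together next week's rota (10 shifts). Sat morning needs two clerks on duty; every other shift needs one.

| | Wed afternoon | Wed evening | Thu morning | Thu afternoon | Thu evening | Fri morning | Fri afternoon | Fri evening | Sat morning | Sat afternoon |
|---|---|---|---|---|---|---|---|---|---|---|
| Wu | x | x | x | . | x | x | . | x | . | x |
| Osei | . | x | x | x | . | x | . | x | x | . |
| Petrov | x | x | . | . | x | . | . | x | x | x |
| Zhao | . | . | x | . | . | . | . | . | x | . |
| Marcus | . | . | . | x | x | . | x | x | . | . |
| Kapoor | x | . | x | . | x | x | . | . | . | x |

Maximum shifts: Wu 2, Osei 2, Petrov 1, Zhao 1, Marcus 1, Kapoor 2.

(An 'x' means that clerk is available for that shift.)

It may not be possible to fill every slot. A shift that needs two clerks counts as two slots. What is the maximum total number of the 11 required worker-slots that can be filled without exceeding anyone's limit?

9

Total capacity across all clerks is 2+2+1+1+1+2 = 9, and 11 slots are needed, so at most 9 can be filled.
An assignment achieving 9: Wed afternoon→Wu, Wed evening→Wu, Thu morning→Kapoor, Thu afternoon→Osei, Fri morning→Osei, Fri afternoon→Marcus, Sat morning→Petrov+Zhao, Sat afternoon→Kapoor.
Loads: Wu 2/2, Osei 2/2, Petrov 1/1, Zhao 1/1, Marcus 1/1, Kapoor 2/2.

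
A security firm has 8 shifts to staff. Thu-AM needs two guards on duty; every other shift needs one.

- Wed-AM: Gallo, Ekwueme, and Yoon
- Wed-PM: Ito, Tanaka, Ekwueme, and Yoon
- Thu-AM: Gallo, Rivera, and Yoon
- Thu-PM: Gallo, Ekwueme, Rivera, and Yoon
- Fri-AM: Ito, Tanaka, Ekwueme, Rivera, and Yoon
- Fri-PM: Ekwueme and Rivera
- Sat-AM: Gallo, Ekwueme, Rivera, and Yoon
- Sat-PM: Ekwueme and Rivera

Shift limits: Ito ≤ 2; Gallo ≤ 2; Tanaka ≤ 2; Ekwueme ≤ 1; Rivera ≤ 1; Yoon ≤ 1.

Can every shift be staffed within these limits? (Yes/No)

Total capacity is 9 and 9 slots are needed, so capacity alone doesn't rule it out.
Shifts {Wed-AM, Thu-AM, Thu-PM, Fri-PM, Sat-AM} need 6 worker-slots in total, but the guards available for any of those shifts (Gallo, Ekwueme, Rivera, and Yoon) can supply at most 5 among them. So no valid schedule exists.

No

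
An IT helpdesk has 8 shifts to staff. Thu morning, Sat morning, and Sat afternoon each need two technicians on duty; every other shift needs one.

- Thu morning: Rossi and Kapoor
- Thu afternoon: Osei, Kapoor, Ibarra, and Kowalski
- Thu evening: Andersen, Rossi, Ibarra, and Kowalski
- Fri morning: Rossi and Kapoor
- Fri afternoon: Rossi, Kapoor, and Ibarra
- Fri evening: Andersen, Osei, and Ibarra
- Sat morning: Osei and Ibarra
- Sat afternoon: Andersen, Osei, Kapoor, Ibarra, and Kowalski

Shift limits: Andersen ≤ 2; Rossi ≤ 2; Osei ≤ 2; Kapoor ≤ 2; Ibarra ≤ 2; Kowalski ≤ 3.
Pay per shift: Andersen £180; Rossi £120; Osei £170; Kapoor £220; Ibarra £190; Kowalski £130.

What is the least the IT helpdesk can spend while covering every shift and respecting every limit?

Thu morning can only be covered by Rossi and Kapoor, so that assignment is forced.
Sat morning can only be covered by Osei and Ibarra, so that assignment is forced.
Picking the cheapest available technician for each shift independently would cost £1660, but that ignores the shift limits.
An optimal schedule: Thu morning→Rossi+Kapoor, Thu afternoon→Kowalski, Thu evening→Kowalski, Fri morning→Rossi, Fri afternoon→Ibarra, Fri evening→Osei, Sat morning→Osei+Ibarra, Sat afternoon→Kowalski+Andersen.
Total: 120 + 220 + 130 + 130 + 120 + 190 + 170 + 170 + 190 + 130 + 180 = £1750.

£1750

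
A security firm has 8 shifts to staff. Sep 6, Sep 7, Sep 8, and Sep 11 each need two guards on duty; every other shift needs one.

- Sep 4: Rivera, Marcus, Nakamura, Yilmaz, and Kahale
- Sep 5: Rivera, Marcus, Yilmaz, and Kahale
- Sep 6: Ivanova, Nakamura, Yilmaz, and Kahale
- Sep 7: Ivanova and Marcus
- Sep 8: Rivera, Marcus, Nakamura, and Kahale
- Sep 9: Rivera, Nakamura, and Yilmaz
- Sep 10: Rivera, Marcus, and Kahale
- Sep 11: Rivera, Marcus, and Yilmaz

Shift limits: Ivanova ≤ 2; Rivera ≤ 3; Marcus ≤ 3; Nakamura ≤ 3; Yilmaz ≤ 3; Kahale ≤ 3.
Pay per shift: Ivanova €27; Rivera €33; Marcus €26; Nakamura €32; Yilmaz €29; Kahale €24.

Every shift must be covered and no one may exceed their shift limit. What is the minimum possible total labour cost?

€323

Sep 7 can only be covered by Ivanova and Marcus, so that assignment is forced.
Picking the cheapest available guard for each shift independently would cost €310, but that ignores the shift limits.
An optimal schedule: Sep 4→Kahale, Sep 5→Kahale, Sep 6→Ivanova+Yilmaz, Sep 7→Marcus+Ivanova, Sep 8→Marcus+Nakamura, Sep 9→Yilmaz, Sep 10→Kahale, Sep 11→Marcus+Yilmaz.
Total: 24 + 24 + 27 + 29 + 26 + 27 + 26 + 32 + 29 + 24 + 26 + 29 = €323.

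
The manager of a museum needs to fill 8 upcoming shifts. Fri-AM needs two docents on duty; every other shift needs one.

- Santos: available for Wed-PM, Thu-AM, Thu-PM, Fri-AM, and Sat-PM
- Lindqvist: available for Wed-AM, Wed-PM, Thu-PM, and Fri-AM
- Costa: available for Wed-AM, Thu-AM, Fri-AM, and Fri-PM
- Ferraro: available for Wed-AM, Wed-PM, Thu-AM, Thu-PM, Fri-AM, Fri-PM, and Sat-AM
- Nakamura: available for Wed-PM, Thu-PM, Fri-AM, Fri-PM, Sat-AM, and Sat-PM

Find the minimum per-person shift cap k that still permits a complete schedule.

With 5 docents and 9 worker-slots to fill, someone must work at least ⌈9/5⌉ = 2 shifts, so k ≥ 2.
k = 2 works: Wed-AM→Lindqvist, Wed-PM→Lindqvist, Thu-AM→Santos, Thu-PM→Ferraro, Fri-AM→Costa+Nakamura, Fri-PM→Costa, Sat-AM→Ferraro, Sat-PM→Santos.
Loads: Santos 2, Lindqvist 2, Costa 2, Ferraro 2, Nakamura 1 — all ≤ 2.

2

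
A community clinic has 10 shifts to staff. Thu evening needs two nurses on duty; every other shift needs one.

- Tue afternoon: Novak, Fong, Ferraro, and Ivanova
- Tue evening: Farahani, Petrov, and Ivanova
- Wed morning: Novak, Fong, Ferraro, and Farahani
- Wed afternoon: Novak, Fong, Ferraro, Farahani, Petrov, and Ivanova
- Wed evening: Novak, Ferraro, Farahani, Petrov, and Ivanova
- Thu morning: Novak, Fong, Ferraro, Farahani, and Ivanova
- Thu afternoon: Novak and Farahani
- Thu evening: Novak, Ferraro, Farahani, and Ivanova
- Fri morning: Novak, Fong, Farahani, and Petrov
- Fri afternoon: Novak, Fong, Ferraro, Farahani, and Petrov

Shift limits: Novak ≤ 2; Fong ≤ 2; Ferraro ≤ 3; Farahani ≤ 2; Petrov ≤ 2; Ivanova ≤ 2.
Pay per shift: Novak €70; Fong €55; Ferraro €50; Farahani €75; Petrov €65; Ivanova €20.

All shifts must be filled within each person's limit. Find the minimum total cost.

€570

Picking the cheapest available nurse for each shift independently would cost €395, but that ignores the shift limits.
An optimal schedule: Tue afternoon→Ivanova, Tue evening→Ivanova, Wed morning→Ferraro, Wed afternoon→Petrov, Wed evening→Ferraro, Thu morning→Fong, Thu afternoon→Novak, Thu evening→Ferraro+Novak, Fri morning→Fong, Fri afternoon→Petrov.
Total: 20 + 20 + 50 + 65 + 50 + 55 + 70 + 50 + 70 + 55 + 65 = €570.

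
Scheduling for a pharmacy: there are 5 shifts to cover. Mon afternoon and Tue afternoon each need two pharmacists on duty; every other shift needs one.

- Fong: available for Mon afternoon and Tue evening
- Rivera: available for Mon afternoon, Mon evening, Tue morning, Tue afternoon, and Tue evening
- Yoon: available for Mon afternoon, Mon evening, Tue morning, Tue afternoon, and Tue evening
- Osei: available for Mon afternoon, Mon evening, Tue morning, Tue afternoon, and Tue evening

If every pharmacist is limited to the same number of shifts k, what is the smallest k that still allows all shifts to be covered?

With 4 pharmacists and 7 worker-slots to fill, someone must work at least ⌈7/4⌉ = 2 shifts, so k ≥ 2.
k = 2 works: Mon afternoon→Fong+Yoon, Mon evening→Rivera, Tue morning→Rivera, Tue afternoon→Yoon+Osei, Tue evening→Fong.
Loads: Fong 2, Rivera 2, Yoon 2, Osei 1 — all ≤ 2.

2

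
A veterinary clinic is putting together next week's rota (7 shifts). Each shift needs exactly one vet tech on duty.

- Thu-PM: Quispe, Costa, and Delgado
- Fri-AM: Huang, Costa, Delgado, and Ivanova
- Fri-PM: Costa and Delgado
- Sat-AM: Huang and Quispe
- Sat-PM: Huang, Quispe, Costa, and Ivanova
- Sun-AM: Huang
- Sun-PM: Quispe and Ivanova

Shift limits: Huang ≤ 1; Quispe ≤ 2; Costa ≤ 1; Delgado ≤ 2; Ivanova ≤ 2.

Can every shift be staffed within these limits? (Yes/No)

Sun-AM can only be covered by Huang, so that assignment is forced.
One valid schedule: Thu-PM→Delgado, Fri-AM→Delgado, Fri-PM→Costa, Sat-AM→Quispe, Sat-PM→Ivanova, Sun-AM→Huang, Sun-PM→Quispe.
Loads: Huang 1/1, Quispe 2/2, Costa 1/1, Delgado 2/2, Ivanova 1/2 — all within limits.

Yes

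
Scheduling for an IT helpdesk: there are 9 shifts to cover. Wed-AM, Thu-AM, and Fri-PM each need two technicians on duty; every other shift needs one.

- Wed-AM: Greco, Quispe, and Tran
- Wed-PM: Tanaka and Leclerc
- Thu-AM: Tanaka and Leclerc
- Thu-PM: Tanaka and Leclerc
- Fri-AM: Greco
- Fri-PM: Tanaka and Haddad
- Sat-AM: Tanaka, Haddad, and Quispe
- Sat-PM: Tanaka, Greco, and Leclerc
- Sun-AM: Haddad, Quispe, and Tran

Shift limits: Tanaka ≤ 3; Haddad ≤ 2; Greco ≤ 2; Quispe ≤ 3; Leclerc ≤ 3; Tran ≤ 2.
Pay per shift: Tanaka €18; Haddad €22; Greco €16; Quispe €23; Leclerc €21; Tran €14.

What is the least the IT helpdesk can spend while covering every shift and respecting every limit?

€221

Thu-AM can only be covered by Tanaka and Leclerc, so that assignment is forced.
Fri-AM can only be covered by Greco, so that assignment is forced.
Fri-PM can only be covered by Tanaka and Haddad, so that assignment is forced.
Picking the cheapest available technician for each shift independently would cost €209, but that ignores the shift limits.
An optimal schedule: Wed-AM→Tran+Greco, Wed-PM→Tanaka, Thu-AM→Tanaka+Leclerc, Thu-PM→Leclerc, Fri-AM→Greco, Fri-PM→Tanaka+Haddad, Sat-AM→Haddad, Sat-PM→Leclerc, Sun-AM→Tran.
Total: 14 + 16 + 18 + 18 + 21 + 21 + 16 + 18 + 22 + 22 + 21 + 14 = €221.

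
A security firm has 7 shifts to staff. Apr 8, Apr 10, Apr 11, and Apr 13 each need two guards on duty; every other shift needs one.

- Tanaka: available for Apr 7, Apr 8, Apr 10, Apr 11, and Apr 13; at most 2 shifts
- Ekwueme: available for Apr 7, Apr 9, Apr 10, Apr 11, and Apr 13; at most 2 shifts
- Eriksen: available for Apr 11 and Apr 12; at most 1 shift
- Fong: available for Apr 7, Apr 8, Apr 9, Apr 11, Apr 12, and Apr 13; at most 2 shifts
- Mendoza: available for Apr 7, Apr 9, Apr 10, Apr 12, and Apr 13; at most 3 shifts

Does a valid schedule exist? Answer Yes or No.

No

Total capacity is 2+2+1+2+3 = 10 but 11 worker-slots are needed — infeasible.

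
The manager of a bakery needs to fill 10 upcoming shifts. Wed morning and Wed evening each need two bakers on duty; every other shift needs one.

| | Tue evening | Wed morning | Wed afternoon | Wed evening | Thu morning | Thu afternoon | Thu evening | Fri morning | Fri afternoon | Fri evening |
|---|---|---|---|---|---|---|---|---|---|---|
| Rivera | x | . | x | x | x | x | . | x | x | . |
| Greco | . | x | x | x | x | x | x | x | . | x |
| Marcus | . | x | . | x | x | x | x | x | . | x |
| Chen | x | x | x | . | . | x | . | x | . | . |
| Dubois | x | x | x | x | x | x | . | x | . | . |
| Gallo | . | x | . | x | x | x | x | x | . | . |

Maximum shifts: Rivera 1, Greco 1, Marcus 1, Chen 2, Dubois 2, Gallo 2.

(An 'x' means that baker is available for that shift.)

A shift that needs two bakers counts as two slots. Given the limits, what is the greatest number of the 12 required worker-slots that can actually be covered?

9

Total capacity across all bakers is 1+1+1+2+2+2 = 9, and 12 slots are needed, so at most 9 can be filled.
An assignment achieving 9: Tue evening→Chen, Wed morning→Dubois+Gallo, Wed afternoon→Chen, Wed evening→Dubois+Gallo, Thu evening→Marcus, Fri afternoon→Rivera, Fri evening→Greco.
Loads: Rivera 1/1, Greco 1/1, Marcus 1/1, Chen 2/2, Dubois 2/2, Gallo 2/2.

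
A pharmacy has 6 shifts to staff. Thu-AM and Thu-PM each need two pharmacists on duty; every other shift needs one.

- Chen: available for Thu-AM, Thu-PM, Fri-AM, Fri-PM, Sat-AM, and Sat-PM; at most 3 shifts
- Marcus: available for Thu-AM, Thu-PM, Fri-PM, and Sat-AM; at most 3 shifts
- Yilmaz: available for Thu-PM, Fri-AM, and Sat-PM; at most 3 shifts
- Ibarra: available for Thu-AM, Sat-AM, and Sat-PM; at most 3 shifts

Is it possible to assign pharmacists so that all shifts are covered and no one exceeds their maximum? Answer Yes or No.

Yes

One valid schedule: Thu-AM→Chen+Marcus, Thu-PM→Marcus+Yilmaz, Fri-AM→Chen, Fri-PM→Chen, Sat-AM→Marcus, Sat-PM→Yilmaz.
Loads: Chen 3/3, Marcus 3/3, Yilmaz 2/3, Ibarra 0/3 — all within limits.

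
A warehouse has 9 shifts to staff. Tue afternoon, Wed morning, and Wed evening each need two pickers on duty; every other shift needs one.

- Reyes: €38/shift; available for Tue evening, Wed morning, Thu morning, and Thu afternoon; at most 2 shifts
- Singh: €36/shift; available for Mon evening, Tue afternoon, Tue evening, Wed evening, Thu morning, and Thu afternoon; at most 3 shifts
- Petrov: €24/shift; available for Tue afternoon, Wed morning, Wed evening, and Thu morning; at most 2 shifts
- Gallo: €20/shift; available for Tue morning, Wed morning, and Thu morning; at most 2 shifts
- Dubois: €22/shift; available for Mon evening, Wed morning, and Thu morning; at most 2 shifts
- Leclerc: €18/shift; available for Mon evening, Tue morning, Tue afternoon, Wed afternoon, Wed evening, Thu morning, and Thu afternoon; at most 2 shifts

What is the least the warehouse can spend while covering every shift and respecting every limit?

€314

Wed afternoon can only be covered by Leclerc, so that assignment is forced.
Picking the cheapest available picker for each shift independently would cost €252, but that ignores the shift limits.
An optimal schedule: Mon evening→Dubois, Tue morning→Leclerc, Tue afternoon→Petrov+Singh, Tue evening→Singh, Wed morning→Gallo+Dubois, Wed afternoon→Leclerc, Wed evening→Petrov+Singh, Thu morning→Gallo, Thu afternoon→Reyes.
Total: 22 + 18 + 24 + 36 + 36 + 20 + 22 + 18 + 24 + 36 + 20 + 38 = €314.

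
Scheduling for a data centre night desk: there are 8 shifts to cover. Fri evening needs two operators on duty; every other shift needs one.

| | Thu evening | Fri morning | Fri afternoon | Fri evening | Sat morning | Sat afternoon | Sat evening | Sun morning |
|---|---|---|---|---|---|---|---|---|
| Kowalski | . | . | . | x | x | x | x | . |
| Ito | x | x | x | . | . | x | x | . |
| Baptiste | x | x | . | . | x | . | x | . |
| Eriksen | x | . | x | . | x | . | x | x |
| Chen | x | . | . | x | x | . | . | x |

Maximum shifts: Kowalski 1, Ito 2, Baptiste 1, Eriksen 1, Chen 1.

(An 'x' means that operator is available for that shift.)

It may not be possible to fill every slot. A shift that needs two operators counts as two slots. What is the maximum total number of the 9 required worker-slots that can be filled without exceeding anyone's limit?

6

Total capacity across all operators is 1+2+1+1+1 = 6, and 9 slots are needed, so at most 6 can be filled.
An assignment achieving 6: Thu evening→Baptiste, Fri morning→Ito, Fri afternoon→Ito, Fri evening→Kowalski+Chen, Sun morning→Eriksen.
Loads: Kowalski 1/1, Ito 2/2, Baptiste 1/1, Eriksen 1/1, Chen 1/1.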